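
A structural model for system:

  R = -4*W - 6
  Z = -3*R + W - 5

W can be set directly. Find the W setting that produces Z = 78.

Substituting into the Z equation gives Z = 13*W + 13.
Solve 13*W + 13 = 78: W = (78 - 13) / 13 = 5.

W = 5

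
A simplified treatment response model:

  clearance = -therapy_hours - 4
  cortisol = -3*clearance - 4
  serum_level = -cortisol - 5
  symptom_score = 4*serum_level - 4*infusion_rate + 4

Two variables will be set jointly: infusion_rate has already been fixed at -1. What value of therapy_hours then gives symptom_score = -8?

therapy_hours = -3

With infusion_rate held at -1:
Substituting into the cortisol equation gives cortisol = 3*therapy_hours + 8.
Substituting into the serum_level equation gives serum_level = -3*therapy_hours - 13.
symptom_score becomes -12*therapy_hours - 44.
Solve -12*therapy_hours - 44 = -8: therapy_hours = (-8 + 44) / -12 = -3.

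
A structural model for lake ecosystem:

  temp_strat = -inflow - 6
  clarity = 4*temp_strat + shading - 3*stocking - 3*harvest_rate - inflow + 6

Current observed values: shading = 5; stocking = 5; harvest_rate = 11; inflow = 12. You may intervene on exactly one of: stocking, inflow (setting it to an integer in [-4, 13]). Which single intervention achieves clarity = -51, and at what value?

Intervening on stocking: clarity = -3*stocking - 106. Reaching -51 requires stocking = -55/3, not an integer.
Intervening on inflow: with other inputs at their observed values, clarity = -5*inflow - 61. Solving for -51 gives inflow = -2, within [-4, 13].

set inflow = -2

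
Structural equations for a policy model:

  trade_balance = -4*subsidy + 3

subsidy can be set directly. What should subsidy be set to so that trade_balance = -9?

subsidy = 3

Solve -4*subsidy + 3 = -9: subsidy = (-9 - 3) / -4 = 3.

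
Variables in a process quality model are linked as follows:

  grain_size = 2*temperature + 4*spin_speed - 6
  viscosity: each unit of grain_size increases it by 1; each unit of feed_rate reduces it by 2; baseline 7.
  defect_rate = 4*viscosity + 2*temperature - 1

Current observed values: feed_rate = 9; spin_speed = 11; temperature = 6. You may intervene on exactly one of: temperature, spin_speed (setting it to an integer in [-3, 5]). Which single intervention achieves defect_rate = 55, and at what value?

set spin_speed = 4

Intervening on temperature: defect_rate = 10*temperature + 107. Reaching 55 requires temperature = -26/5, not an integer.
Intervening on spin_speed: with other inputs at their observed values, defect_rate = 16*spin_speed - 9. Solving for 55 gives spin_speed = 4, within [-3, 5].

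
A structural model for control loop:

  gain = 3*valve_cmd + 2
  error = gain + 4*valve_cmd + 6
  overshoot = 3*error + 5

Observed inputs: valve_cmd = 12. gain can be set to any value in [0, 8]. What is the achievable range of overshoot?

167 to 191

Intervening on gain fixes its value directly, overriding its dependence on valve_cmd.
Substituting into the error equation gives error = gain + 54.
Substituting into the overshoot equation gives overshoot = 3*gain + 167.
Linear in gain, so extremes are at the endpoints: gain = 0 gives overshoot = 167; gain = 8 gives overshoot = 191.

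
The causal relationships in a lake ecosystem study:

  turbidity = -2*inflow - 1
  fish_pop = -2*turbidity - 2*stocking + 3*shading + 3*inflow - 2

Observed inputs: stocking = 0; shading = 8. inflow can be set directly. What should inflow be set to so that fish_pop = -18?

inflow = -6

Substituting into the fish_pop equation gives fish_pop = 7*inflow + 24.
Solve 7*inflow + 24 = -18: inflow = (-18 - 24) / 7 = -6.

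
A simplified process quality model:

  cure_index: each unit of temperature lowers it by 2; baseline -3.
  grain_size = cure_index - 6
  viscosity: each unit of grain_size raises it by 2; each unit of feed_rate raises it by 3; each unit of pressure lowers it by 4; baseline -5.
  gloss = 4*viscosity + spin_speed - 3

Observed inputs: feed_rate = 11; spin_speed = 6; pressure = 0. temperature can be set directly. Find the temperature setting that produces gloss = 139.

temperature = -6

Substituting into the grain_size equation gives grain_size = -2*temperature - 9.
viscosity becomes -4*temperature + 10.
So gloss = -16*temperature + 43.
Solve -16*temperature + 43 = 139: temperature = (139 - 43) / -16 = -6.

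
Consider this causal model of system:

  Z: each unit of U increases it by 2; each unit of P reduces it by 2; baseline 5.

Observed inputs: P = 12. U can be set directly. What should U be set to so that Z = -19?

U = 0

Substituting into the Z equation gives Z = 2*U - 19.
Solve 2*U - 19 = -19: U = (-19 + 19) / 2 = 0.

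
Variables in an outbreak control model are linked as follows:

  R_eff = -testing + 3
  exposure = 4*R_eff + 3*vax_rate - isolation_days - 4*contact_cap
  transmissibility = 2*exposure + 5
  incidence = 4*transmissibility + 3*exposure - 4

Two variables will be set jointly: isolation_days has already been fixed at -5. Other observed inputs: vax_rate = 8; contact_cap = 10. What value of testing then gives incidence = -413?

testing = 10

With isolation_days held at -5:
Substituting into the exposure equation gives exposure = -4*testing + 1.
Substituting into the transmissibility equation gives transmissibility = -8*testing + 7.
Substituting into the incidence equation gives incidence = -44*testing + 27.
Solve -44*testing + 27 = -413: testing = (-413 - 27) / -44 = 10.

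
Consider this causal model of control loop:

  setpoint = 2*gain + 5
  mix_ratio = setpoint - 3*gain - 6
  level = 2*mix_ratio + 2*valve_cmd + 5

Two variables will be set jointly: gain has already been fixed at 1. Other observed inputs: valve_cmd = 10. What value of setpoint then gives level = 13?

setpoint = 3

With gain held at 1:
Intervening on setpoint fixes its value directly, overriding its dependence on gain.
Substituting into the mix_ratio equation gives mix_ratio = setpoint - 9.
level becomes 2*setpoint + 7.
Solve 2*setpoint + 7 = 13: setpoint = (13 - 7) / 2 = 3.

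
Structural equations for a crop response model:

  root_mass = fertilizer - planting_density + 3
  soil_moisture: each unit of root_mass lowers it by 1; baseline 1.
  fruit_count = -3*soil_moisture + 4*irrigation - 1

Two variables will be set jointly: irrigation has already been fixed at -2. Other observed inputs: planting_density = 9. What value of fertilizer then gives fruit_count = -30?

With irrigation held at -2:
Substituting into the root_mass equation gives root_mass = fertilizer - 6.
This gives soil_moisture = -fertilizer + 7.
So fruit_count = 3*fertilizer - 30.
Solve 3*fertilizer - 30 = -30: fertilizer = (-30 + 30) / 3 = 0.

fertilizer = 0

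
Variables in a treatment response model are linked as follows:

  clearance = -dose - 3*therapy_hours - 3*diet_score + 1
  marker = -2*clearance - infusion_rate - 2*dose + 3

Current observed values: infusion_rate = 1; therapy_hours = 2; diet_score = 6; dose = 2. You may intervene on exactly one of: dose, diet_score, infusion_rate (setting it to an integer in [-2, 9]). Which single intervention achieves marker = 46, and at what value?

Intervening on dose: the paths from dose to marker cancel (net effect zero), leaving marker = 48; 46 is unreachable this way.
Intervening on diet_score: marker = 6*diet_score + 12. Reaching 46 requires diet_score = 17/3, not an integer.
Intervening on infusion_rate: with other inputs at their observed values, marker = -infusion_rate + 49. Solving for 46 gives infusion_rate = 3, within [-2, 9].

set infusion_rate = 3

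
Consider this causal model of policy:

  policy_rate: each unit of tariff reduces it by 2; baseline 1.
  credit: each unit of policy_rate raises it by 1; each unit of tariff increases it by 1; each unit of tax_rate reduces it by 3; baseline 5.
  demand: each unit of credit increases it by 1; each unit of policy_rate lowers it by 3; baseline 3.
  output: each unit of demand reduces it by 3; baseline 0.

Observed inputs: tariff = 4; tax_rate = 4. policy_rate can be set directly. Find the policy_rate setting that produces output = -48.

Intervening on policy_rate fixes its value directly, overriding its dependence on tariff.
Substituting into the credit equation gives credit = policy_rate - 3.
Substituting into the demand equation gives demand = -2*policy_rate.
Substituting into the output equation gives output = 6*policy_rate.
Solve 6*policy_rate = -48: policy_rate = -48 / 6 = -8.

policy_rate = -8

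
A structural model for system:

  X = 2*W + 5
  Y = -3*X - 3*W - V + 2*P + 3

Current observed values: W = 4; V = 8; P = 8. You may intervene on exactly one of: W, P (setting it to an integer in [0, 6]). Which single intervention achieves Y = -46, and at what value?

set P = 5

Intervening on W: Y = -9*W - 4. Reaching -46 requires W = 14/3, not an integer.
Intervening on P: with other inputs at their observed values, Y = 2*P - 56. Solving for -46 gives P = 5, within [0, 6].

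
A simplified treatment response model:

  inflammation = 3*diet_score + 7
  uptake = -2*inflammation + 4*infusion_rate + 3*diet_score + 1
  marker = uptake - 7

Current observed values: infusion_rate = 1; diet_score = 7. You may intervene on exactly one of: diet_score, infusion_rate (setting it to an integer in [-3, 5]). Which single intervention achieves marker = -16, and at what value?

set diet_score = 0

Intervening on diet_score: with other inputs at their observed values, marker = -3*diet_score - 16. Solving for -16 gives diet_score = 0, within [-3, 5].
Intervening on infusion_rate: marker = 4*infusion_rate - 41. Reaching -16 requires infusion_rate = 25/4, not an integer.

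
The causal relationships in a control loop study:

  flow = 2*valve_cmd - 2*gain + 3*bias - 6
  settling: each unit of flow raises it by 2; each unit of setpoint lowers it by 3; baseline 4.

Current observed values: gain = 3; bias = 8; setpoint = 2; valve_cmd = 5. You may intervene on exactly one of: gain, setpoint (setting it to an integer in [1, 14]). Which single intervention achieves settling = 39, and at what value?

Intervening on gain: settling = -4*gain + 54. Reaching 39 requires gain = 15/4, not an integer.
Intervening on setpoint: with other inputs at their observed values, settling = -3*setpoint + 48. Solving for 39 gives setpoint = 3, within [1, 14].

set setpoint = 3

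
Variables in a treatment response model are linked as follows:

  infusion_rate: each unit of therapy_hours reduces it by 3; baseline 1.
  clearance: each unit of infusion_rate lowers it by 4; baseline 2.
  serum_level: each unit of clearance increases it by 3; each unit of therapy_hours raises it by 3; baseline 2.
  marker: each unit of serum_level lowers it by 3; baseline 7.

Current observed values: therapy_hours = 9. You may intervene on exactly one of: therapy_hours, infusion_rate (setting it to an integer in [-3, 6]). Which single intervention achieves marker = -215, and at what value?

set therapy_hours = 2

Intervening on therapy_hours: with other inputs at their observed values, marker = -117*therapy_hours + 19. Solving for -215 gives therapy_hours = 2, within [-3, 6].
Intervening on infusion_rate: marker = 36*infusion_rate - 98. Reaching -215 requires infusion_rate = -13/4, not an integer.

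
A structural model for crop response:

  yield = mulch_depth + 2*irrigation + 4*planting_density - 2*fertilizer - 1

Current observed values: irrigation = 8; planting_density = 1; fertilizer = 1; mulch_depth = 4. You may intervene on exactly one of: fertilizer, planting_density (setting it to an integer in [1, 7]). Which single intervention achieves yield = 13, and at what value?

set fertilizer = 5

Intervening on fertilizer: with other inputs at their observed values, yield = -2*fertilizer + 23. Solving for 13 gives fertilizer = 5, within [1, 7].
Intervening on planting_density: yield = 4*planting_density + 17. Reaching 13 requires planting_density = -1, outside [1, 7].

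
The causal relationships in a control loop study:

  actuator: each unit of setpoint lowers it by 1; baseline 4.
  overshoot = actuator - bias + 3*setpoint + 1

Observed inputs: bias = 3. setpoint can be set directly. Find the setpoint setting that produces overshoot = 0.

Substituting into the overshoot equation gives overshoot = 2*setpoint + 2.
Solve 2*setpoint + 2 = 0: setpoint = (0 - 2) / 2 = -1.

setpoint = -1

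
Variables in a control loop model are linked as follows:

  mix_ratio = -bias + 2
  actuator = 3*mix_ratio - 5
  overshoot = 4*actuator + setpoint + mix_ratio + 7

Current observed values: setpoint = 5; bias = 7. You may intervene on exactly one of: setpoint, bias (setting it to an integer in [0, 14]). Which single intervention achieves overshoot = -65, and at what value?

set setpoint = 13

Intervening on setpoint: with other inputs at their observed values, overshoot = setpoint - 78. Solving for -65 gives setpoint = 13, within [0, 14].
Intervening on bias: overshoot = -13*bias + 18. Reaching -65 requires bias = 83/13, not an integer.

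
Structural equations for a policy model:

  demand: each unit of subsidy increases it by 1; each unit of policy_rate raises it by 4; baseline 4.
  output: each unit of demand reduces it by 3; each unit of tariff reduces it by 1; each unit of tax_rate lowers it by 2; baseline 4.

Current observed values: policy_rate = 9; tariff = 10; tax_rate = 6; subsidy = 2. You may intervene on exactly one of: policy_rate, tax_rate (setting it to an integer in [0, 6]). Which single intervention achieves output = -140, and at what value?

set tax_rate = 4

Intervening on policy_rate: output = -12*policy_rate - 36. Reaching -140 requires policy_rate = 26/3, not an integer.
Intervening on tax_rate: with other inputs at their observed values, output = -2*tax_rate - 132. Solving for -140 gives tax_rate = 4, within [0, 6].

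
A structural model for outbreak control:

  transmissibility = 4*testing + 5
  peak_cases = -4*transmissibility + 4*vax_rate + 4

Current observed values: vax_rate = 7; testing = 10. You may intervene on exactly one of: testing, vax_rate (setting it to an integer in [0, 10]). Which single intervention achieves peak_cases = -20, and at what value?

set testing = 2

Intervening on testing: with other inputs at their observed values, peak_cases = -16*testing + 12. Solving for -20 gives testing = 2, within [0, 10].
Intervening on vax_rate: peak_cases = 4*vax_rate - 176. Reaching -20 requires vax_rate = 39, outside [0, 10].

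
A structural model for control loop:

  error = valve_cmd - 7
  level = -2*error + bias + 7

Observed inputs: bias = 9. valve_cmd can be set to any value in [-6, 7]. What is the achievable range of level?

Substituting into the level equation gives level = -2*valve_cmd + 30.
Linear in valve_cmd, so extremes are at the endpoints: valve_cmd = -6 gives level = 42; valve_cmd = 7 gives level = 16.

16 to 42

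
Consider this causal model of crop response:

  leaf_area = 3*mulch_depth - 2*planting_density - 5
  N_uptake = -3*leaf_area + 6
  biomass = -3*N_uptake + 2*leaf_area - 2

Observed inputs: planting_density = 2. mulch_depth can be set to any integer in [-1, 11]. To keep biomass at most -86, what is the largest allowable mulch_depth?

mulch_depth = 1

Substituting into the leaf_area equation gives leaf_area = 3*mulch_depth - 9.
This gives N_uptake = -9*mulch_depth + 33.
Substituting into the biomass equation gives biomass = 33*mulch_depth - 119.
Require 33*mulch_depth - 119 ≤ -86, so mulch_depth ≤ 1.
The largest integer in [-1, 11] satisfying this is 1.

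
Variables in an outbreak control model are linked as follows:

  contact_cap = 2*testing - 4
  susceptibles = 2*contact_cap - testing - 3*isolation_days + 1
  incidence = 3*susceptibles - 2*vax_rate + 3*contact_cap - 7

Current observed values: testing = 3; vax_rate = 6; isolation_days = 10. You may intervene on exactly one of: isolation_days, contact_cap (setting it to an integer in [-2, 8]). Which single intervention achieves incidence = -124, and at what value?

Intervening on isolation_days: incidence = -9*isolation_days - 7. Reaching -124 requires isolation_days = 13, outside [-2, 8].
Intervening on contact_cap: with other inputs at their observed values, incidence = 9*contact_cap - 115. Solving for -124 gives contact_cap = -1, within [-2, 8].

set contact_cap = -1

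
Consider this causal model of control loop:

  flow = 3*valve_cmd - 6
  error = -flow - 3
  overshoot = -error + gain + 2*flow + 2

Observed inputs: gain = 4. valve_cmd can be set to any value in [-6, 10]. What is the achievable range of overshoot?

Substituting into the error equation gives error = -3*valve_cmd + 3.
So overshoot = 9*valve_cmd - 9.
Linear in valve_cmd, so extremes are at the endpoints: valve_cmd = -6 gives overshoot = -63; valve_cmd = 10 gives overshoot = 81.

-63 to 81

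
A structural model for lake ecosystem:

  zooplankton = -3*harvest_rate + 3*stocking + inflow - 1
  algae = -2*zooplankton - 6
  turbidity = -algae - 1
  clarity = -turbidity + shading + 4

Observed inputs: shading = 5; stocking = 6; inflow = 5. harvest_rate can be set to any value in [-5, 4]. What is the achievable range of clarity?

Substituting into the zooplankton equation gives zooplankton = -3*harvest_rate + 22.
This gives algae = 6*harvest_rate - 50.
This gives turbidity = -6*harvest_rate + 49.
This gives clarity = 6*harvest_rate - 40.
Linear in harvest_rate, so extremes are at the endpoints: harvest_rate = -5 gives clarity = -70; harvest_rate = 4 gives clarity = -16.

-70 to -16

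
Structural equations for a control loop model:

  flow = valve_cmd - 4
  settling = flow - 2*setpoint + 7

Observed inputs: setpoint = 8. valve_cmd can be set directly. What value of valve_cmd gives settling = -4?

Substituting into the settling equation gives settling = valve_cmd - 13.
Solve valve_cmd - 13 = -4: valve_cmd = (-4 + 13) / 1 = 9.

valve_cmd = 9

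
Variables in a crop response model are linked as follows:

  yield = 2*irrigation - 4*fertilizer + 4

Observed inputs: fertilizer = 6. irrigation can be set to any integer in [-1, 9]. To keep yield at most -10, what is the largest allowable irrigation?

irrigation = 5

Substituting into the yield equation gives yield = 2*irrigation - 20.
Require 2*irrigation - 20 ≤ -10, so irrigation ≤ 5.
The largest integer in [-1, 9] satisfying this is 5.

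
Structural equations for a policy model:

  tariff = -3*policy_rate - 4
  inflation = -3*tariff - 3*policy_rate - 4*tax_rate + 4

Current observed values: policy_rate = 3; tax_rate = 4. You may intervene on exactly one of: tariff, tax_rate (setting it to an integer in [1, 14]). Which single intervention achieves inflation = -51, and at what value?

Intervening on tariff: with other inputs at their observed values, inflation = -3*tariff - 21. Solving for -51 gives tariff = 10, within [1, 14].
Intervening on tax_rate: inflation = -4*tax_rate + 34. Reaching -51 requires tax_rate = 85/4, not an integer.

set tariff = 10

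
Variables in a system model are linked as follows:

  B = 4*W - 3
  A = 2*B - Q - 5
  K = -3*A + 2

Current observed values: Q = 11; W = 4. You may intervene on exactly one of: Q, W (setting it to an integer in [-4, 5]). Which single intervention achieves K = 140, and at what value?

set W = -3

Intervening on Q: K = 3*Q - 61. Reaching 140 requires Q = 67, outside [-4, 5].
Intervening on W: with other inputs at their observed values, K = -24*W + 68. Solving for 140 gives W = -3, within [-4, 5].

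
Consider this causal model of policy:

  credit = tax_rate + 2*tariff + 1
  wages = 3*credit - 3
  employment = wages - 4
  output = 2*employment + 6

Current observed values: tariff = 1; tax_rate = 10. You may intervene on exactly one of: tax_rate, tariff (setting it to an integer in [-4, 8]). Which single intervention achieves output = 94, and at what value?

set tariff = 3

Intervening on tax_rate: output = 6*tax_rate + 10. Reaching 94 requires tax_rate = 14, outside [-4, 8].
Intervening on tariff: with other inputs at their observed values, output = 12*tariff + 58. Solving for 94 gives tariff = 3, within [-4, 8].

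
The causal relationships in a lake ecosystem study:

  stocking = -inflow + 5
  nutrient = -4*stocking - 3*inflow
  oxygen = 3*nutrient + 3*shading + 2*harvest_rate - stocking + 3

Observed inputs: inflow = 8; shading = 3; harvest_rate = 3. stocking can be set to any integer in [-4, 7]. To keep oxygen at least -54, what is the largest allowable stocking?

Intervening on stocking fixes its value directly, overriding its dependence on inflow.
Substituting into the nutrient equation gives nutrient = -4*stocking - 24.
So oxygen = -13*stocking - 54.
Require -13*stocking - 54 ≥ -54, so stocking ≤ 0.
The largest integer in [-4, 7] satisfying this is 0.

stocking = 0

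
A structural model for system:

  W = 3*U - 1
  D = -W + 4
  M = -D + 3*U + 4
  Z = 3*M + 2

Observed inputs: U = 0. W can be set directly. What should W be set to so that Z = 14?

Intervening on W fixes its value directly, overriding its dependence on U.
Substituting into the M equation gives M = W.
Z becomes 3*W + 2.
Solve 3*W + 2 = 14: W = (14 - 2) / 3 = 4.

W = 4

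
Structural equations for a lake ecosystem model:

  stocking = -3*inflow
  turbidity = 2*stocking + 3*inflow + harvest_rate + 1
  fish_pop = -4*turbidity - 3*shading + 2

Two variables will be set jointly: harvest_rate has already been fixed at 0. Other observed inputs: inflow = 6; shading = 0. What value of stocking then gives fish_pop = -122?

With harvest_rate held at 0:
Intervening on stocking fixes its value directly, overriding its dependence on inflow.
Substituting into the turbidity equation gives turbidity = 2*stocking + 19.
Substituting into the fish_pop equation gives fish_pop = -8*stocking - 74.
Solve -8*stocking - 74 = -122: stocking = (-122 + 74) / -8 = 6.

stocking = 6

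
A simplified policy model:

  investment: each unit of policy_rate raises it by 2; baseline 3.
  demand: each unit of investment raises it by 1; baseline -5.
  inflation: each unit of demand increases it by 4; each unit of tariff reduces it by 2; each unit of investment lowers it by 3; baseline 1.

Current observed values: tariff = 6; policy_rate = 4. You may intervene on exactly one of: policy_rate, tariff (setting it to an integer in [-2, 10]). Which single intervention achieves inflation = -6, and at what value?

Intervening on policy_rate: inflation = 2*policy_rate - 28. Reaching -6 requires policy_rate = 11, outside [-2, 10].
Intervening on tariff: with other inputs at their observed values, inflation = -2*tariff - 8. Solving for -6 gives tariff = -1, within [-2, 10].

set tariff = -1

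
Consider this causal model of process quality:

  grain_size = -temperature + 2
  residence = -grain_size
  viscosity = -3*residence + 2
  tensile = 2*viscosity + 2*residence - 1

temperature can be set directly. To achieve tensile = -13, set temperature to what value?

temperature = 6

Substituting into the residence equation gives residence = temperature - 2.
This gives viscosity = -3*temperature + 8.
Substituting into the tensile equation gives tensile = -4*temperature + 11.
Solve -4*temperature + 11 = -13: temperature = (-13 - 11) / -4 = 6.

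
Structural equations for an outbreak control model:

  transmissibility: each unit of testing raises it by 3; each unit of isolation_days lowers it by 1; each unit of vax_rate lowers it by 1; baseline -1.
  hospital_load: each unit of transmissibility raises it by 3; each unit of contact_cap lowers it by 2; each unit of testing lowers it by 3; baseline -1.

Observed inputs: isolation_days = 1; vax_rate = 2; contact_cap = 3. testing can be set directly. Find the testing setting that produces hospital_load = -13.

testing = 1

Substituting into the transmissibility equation gives transmissibility = 3*testing - 4.
Substituting into the hospital_load equation gives hospital_load = 6*testing - 19.
Solve 6*testing - 19 = -13: testing = (-13 + 19) / 6 = 1.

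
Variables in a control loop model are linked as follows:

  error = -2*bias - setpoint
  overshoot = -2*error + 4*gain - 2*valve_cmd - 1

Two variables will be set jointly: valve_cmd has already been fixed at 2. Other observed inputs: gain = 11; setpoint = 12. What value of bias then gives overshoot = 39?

bias = -6

With valve_cmd held at 2:
Substituting into the error equation gives error = -2*bias - 12.
So overshoot = 4*bias + 63.
Solve 4*bias + 63 = 39: bias = (39 - 63) / 4 = -6.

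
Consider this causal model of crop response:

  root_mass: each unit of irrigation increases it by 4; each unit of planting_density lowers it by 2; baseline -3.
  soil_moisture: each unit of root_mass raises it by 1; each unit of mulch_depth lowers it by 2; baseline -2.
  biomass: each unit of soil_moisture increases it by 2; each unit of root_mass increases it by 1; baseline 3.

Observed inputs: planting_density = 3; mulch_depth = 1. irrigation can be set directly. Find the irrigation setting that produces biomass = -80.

irrigation = -4

Substituting into the root_mass equation gives root_mass = 4*irrigation - 9.
Substituting into the soil_moisture equation gives soil_moisture = 4*irrigation - 13.
So biomass = 12*irrigation - 32.
Solve 12*irrigation - 32 = -80: irrigation = (-80 + 32) / 12 = -4.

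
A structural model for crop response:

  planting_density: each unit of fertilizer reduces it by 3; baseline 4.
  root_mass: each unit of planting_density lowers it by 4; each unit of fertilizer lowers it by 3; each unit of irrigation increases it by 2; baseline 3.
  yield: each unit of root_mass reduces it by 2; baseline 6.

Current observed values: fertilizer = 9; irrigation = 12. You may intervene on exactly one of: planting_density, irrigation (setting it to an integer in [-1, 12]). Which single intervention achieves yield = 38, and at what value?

set planting_density = 4

Intervening on planting_density: with other inputs at their observed values, yield = 8*planting_density + 6. Solving for 38 gives planting_density = 4, within [-1, 12].
Intervening on irrigation: yield = -4*irrigation - 130. Reaching 38 requires irrigation = -42, outside [-1, 12].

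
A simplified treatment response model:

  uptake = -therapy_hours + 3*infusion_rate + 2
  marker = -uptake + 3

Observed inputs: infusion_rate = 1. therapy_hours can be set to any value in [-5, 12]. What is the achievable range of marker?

-7 to 10

Substituting into the uptake equation gives uptake = -therapy_hours + 5.
marker becomes therapy_hours - 2.
Linear in therapy_hours, so extremes are at the endpoints: therapy_hours = -5 gives marker = -7; therapy_hours = 12 gives marker = 10.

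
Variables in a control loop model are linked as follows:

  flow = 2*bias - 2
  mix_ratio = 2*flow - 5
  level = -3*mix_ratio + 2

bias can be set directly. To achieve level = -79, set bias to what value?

Substituting into the mix_ratio equation gives mix_ratio = 4*bias - 9.
Substituting into the level equation gives level = -12*bias + 29.
Solve -12*bias + 29 = -79: bias = (-79 - 29) / -12 = 9.

bias = 9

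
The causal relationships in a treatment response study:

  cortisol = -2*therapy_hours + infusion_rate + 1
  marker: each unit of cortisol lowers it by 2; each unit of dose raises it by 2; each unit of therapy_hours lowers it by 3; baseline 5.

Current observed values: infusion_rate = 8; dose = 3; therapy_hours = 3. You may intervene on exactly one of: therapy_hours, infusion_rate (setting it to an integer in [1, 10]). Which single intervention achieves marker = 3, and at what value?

set therapy_hours = 10

Intervening on therapy_hours: with other inputs at their observed values, marker = therapy_hours - 7. Solving for 3 gives therapy_hours = 10, within [1, 10].
Intervening on infusion_rate: marker = -2*infusion_rate + 12. Reaching 3 requires infusion_rate = 9/2, not an integer.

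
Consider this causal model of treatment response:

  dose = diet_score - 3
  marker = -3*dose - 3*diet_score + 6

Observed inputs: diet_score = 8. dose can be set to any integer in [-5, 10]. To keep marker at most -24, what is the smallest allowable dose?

dose = 2

Intervening on dose fixes its value directly, overriding its dependence on diet_score.
Substituting into the marker equation gives marker = -3*dose - 18.
Require -3*dose - 18 ≤ -24, so dose ≥ 2.
The smallest integer in [-5, 10] satisfying this is 2.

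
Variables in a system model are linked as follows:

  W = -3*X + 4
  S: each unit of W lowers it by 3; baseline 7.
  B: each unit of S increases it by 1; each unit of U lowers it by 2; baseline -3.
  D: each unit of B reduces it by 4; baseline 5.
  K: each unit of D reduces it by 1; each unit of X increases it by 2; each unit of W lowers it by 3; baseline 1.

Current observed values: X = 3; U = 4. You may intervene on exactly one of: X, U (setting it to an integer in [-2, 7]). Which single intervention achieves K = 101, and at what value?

Intervening on X: K = 47*X - 80. Reaching 101 requires X = 181/47, not an integer.
Intervening on U: with other inputs at their observed values, K = -8*U + 93. Solving for 101 gives U = -1, within [-2, 7].

set U = -1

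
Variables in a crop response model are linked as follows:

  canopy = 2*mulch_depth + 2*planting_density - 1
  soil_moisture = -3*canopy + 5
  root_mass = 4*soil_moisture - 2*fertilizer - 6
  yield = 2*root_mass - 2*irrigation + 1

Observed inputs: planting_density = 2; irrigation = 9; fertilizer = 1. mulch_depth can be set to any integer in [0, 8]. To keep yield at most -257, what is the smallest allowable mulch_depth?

mulch_depth = 4

Substituting into the canopy equation gives canopy = 2*mulch_depth + 3.
Substituting into the soil_moisture equation gives soil_moisture = -6*mulch_depth - 4.
Substituting into the root_mass equation gives root_mass = -24*mulch_depth - 24.
yield becomes -48*mulch_depth - 65.
Require -48*mulch_depth - 65 ≤ -257, so mulch_depth ≥ 4.
The smallest integer in [0, 8] satisfying this is 4.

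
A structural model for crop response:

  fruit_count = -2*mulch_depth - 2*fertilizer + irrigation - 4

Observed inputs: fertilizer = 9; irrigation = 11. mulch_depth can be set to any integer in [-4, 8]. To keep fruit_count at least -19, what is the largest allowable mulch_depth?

Substituting into the fruit_count equation gives fruit_count = -2*mulch_depth - 11.
Require -2*mulch_depth - 11 ≥ -19, so mulch_depth ≤ 4.
The largest integer in [-4, 8] satisfying this is 4.

mulch_depth = 4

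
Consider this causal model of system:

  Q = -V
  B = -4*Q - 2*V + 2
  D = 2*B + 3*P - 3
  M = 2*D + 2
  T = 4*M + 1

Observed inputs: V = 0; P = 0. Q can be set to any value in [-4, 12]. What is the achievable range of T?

-751 to 273

Intervening on Q fixes its value directly, overriding its dependence on V.
Substituting into the B equation gives B = -4*Q + 2.
So D = -8*Q + 1.
So M = -16*Q + 4.
Substituting into the T equation gives T = -64*Q + 17.
Linear in Q, so extremes are at the endpoints: Q = -4 gives T = 273; Q = 12 gives T = -751.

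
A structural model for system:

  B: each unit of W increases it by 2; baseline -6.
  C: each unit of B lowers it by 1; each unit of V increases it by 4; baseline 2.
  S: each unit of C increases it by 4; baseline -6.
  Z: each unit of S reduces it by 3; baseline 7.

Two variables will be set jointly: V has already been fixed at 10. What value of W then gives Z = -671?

With V held at 10:
Substituting into the C equation gives C = -2*W + 48.
This gives S = -8*W + 186.
So Z = 24*W - 551.
Solve 24*W - 551 = -671: W = (-671 + 551) / 24 = -5.

W = -5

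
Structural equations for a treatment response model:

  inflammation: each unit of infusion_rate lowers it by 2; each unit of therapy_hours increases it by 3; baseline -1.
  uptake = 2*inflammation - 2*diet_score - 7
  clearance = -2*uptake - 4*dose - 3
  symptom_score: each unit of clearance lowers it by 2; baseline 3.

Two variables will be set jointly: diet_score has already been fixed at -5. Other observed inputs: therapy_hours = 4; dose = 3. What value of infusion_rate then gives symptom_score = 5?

infusion_rate = 8

With diet_score held at -5:
Substituting into the inflammation equation gives inflammation = -2*infusion_rate + 11.
Substituting into the uptake equation gives uptake = -4*infusion_rate + 25.
This gives clearance = 8*infusion_rate - 65.
So symptom_score = -16*infusion_rate + 133.
Solve -16*infusion_rate + 133 = 5: infusion_rate = (5 - 133) / -16 = 8.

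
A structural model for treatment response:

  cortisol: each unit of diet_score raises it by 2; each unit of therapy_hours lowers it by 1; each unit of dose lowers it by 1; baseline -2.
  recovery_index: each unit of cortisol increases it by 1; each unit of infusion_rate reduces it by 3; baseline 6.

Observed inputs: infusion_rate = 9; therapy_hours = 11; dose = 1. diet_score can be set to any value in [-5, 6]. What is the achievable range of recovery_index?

-45 to -23

Substituting into the cortisol equation gives cortisol = 2*diet_score - 14.
This gives recovery_index = 2*diet_score - 35.
Linear in diet_score, so extremes are at the endpoints: diet_score = -5 gives recovery_index = -45; diet_score = 6 gives recovery_index = -23.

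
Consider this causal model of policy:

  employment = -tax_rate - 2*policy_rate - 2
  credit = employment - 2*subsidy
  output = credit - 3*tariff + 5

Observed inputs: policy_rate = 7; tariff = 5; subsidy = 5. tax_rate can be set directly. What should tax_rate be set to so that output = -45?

tax_rate = 9

Substituting into the employment equation gives employment = -tax_rate - 16.
This gives credit = -tax_rate - 26.
So output = -tax_rate - 36.
Solve -tax_rate - 36 = -45: tax_rate = (-45 + 36) / -1 = 9.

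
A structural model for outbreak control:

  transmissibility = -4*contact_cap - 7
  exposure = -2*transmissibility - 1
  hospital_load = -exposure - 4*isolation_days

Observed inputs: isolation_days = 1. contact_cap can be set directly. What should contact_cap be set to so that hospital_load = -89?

contact_cap = 9

Substituting into the exposure equation gives exposure = 8*contact_cap + 13.
So hospital_load = -8*contact_cap - 17.
Solve -8*contact_cap - 17 = -89: contact_cap = (-89 + 17) / -8 = 9.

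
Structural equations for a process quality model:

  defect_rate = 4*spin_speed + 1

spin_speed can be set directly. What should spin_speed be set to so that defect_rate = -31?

spin_speed = -8

Solve 4*spin_speed + 1 = -31: spin_speed = (-31 - 1) / 4 = -8.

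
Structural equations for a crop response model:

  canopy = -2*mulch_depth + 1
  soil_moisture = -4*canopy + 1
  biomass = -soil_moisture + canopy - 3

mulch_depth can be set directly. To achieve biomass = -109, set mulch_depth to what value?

Substituting into the soil_moisture equation gives soil_moisture = 8*mulch_depth - 3.
Substituting into the biomass equation gives biomass = -10*mulch_depth + 1.
Solve -10*mulch_depth + 1 = -109: mulch_depth = (-109 - 1) / -10 = 11.

mulch_depth = 11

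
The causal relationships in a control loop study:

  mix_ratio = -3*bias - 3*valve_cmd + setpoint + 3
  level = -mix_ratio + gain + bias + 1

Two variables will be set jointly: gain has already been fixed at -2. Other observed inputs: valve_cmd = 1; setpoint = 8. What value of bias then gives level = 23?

bias = 8

With gain held at -2:
Substituting into the mix_ratio equation gives mix_ratio = -3*bias + 8.
So level = 4*bias - 9.
Solve 4*bias - 9 = 23: bias = (23 + 9) / 4 = 8.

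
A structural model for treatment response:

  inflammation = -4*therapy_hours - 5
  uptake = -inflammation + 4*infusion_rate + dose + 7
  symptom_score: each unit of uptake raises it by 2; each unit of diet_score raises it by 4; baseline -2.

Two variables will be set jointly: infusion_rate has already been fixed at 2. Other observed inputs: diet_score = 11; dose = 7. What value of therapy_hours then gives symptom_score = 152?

therapy_hours = 7

With infusion_rate held at 2:
Substituting into the uptake equation gives uptake = 4*therapy_hours + 27.
Substituting into the symptom_score equation gives symptom_score = 8*therapy_hours + 96.
Solve 8*therapy_hours + 96 = 152: therapy_hours = (152 - 96) / 8 = 7.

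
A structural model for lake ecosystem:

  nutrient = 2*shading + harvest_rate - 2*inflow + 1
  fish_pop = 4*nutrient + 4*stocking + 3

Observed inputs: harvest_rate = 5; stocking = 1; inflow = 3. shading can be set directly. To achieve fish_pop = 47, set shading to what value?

Substituting into the nutrient equation gives nutrient = 2*shading.
Substituting into the fish_pop equation gives fish_pop = 8*shading + 7.
Solve 8*shading + 7 = 47: shading = (47 - 7) / 8 = 5.

shading = 5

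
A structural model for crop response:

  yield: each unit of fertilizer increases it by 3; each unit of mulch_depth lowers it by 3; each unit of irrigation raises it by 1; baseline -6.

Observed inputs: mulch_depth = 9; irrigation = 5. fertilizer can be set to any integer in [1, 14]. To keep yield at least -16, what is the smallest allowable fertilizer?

Substituting into the yield equation gives yield = 3*fertilizer - 28.
Require 3*fertilizer - 28 ≥ -16, so fertilizer ≥ 4.
The smallest integer in [1, 14] satisfying this is 4.

fertilizer = 4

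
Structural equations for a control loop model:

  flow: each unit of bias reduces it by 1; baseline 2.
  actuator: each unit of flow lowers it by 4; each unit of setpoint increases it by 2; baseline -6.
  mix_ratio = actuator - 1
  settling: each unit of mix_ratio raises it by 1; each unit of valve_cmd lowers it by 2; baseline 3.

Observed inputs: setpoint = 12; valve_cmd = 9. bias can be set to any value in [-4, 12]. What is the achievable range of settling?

-22 to 42

Substituting into the actuator equation gives actuator = 4*bias + 10.
mix_ratio becomes 4*bias + 9.
Substituting into the settling equation gives settling = 4*bias - 6.
Linear in bias, so extremes are at the endpoints: bias = -4 gives settling = -22; bias = 12 gives settling = 42.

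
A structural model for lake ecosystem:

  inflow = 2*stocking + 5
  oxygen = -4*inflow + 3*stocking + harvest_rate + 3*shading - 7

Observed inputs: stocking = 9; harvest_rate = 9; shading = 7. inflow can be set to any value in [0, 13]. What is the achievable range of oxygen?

Intervening on inflow fixes its value directly, overriding its dependence on stocking.
Substituting into the oxygen equation gives oxygen = -4*inflow + 50.
Linear in inflow, so extremes are at the endpoints: inflow = 0 gives oxygen = 50; inflow = 13 gives oxygen = -2.

-2 to 50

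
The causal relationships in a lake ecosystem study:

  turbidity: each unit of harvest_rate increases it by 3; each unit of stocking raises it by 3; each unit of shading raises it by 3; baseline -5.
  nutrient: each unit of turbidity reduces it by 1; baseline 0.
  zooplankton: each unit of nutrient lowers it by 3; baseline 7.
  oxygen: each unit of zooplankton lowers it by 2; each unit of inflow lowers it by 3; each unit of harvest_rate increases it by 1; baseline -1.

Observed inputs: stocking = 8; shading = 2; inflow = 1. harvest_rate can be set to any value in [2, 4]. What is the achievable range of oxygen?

-236 to -202

Substituting into the turbidity equation gives turbidity = 3*harvest_rate + 25.
Substituting into the nutrient equation gives nutrient = -3*harvest_rate - 25.
Substituting into the zooplankton equation gives zooplankton = 9*harvest_rate + 82.
Substituting into the oxygen equation gives oxygen = -17*harvest_rate - 168.
Linear in harvest_rate, so extremes are at the endpoints: harvest_rate = 2 gives oxygen = -202; harvest_rate = 4 gives oxygen = -236.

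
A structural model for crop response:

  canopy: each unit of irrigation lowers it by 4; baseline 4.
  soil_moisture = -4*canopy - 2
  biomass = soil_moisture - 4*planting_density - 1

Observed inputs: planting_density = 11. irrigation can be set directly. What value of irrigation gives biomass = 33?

irrigation = 6

Substituting into the soil_moisture equation gives soil_moisture = 16*irrigation - 18.
Substituting into the biomass equation gives biomass = 16*irrigation - 63.
Solve 16*irrigation - 63 = 33: irrigation = (33 + 63) / 16 = 6.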